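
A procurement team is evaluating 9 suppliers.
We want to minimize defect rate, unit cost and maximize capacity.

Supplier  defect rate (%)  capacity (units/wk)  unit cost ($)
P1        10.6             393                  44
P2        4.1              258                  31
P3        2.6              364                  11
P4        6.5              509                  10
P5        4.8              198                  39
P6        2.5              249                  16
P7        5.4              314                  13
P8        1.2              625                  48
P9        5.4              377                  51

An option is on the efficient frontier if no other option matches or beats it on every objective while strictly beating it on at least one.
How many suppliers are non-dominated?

P1: dominated by P4 (defect rate 6.5≤10.6, capacity 509≥393, unit cost 10≤44).
P2: dominated by P3 (defect rate 2.6≤4.1, capacity 364≥258, unit cost 11≤31).
P3: not dominated.
P4: not dominated (best unit cost).
P5: dominated by P2 (defect rate 4.1≤4.8, capacity 258≥198, unit cost 31≤39).
P6: not dominated.
P7: dominated by P3 (defect rate 2.6≤5.4, capacity 364≥314, unit cost 11≤13).
P8: not dominated (best defect rate).
P9: dominated by P8 (defect rate 1.2≤5.4, capacity 625≥377, unit cost 48≤51).
Pareto-optimal: P3, P4, P6, P8 → 4.

4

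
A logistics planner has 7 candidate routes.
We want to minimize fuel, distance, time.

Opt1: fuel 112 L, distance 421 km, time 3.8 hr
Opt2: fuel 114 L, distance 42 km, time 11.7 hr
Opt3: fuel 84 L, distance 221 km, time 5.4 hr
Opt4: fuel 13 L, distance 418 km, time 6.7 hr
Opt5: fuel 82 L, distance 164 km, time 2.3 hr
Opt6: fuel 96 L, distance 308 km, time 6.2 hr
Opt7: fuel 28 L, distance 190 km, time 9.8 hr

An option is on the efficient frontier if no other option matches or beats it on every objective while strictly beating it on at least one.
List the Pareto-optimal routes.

Opt1: dominated by Opt5 (fuel 82≤112, distance 164≤421, time 2.3≤3.8).
Opt2: not dominated (best distance).
Opt3: dominated by Opt5 (fuel 82≤84, distance 164≤221, time 2.3≤5.4).
Opt4: not dominated (best fuel).
Opt5: not dominated (best time).
Opt6: dominated by Opt3 (fuel 84≤96, distance 221≤308, time 5.4≤6.2).
Opt7: not dominated.

Opt2, Opt4, Opt5, Opt7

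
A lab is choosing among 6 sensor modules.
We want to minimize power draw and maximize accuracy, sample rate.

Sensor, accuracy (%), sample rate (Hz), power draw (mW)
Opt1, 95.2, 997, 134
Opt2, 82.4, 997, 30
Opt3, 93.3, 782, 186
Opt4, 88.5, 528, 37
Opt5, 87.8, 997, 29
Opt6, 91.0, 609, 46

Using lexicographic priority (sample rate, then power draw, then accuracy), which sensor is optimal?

Opt5

First maximize sample rate: best is 997, kept {Opt1, Opt2, Opt5}.
Then minimize power draw: best is 29, kept {Opt5}.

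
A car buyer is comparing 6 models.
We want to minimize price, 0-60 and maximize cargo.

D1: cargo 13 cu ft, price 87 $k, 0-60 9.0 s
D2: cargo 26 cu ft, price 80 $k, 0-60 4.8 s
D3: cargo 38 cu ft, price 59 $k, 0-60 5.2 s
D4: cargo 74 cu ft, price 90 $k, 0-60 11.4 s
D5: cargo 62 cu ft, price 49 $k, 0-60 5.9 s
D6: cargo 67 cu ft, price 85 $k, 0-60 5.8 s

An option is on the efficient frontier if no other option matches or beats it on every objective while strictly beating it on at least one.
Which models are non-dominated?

D2, D3, D4, D5, D6

D1: dominated by D2 (cargo 26≥13, price 80≤87, 0-60 4.8≤9.0).
D2: not dominated (best 0-60).
D3: not dominated.
D4: not dominated (best cargo).
D5: not dominated (best price).
D6: not dominated.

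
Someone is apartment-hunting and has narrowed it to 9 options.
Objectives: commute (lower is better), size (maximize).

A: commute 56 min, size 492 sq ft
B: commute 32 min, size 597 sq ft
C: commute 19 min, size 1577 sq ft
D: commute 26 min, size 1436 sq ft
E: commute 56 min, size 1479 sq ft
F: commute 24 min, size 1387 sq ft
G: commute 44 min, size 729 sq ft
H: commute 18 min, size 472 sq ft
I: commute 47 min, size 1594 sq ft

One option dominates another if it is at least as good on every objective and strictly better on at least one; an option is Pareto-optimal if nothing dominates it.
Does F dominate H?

F vs H: F is worse on commute (24 vs 18), so it does not dominate H.

No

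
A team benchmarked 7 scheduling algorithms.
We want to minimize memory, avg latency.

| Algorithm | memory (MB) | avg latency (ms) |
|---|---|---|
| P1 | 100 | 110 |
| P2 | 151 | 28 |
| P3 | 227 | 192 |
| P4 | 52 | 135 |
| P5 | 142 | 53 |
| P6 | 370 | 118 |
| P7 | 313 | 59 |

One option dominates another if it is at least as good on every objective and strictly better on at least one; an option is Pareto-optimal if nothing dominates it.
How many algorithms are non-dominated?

P1: not dominated.
P2: not dominated (best avg latency).
P3: dominated by P1 (memory 100≤227, avg latency 110≤192).
P4: not dominated (best memory).
P5: not dominated.
P6: dominated by P1 (memory 100≤370, avg latency 110≤118).
P7: dominated by P2 (memory 151≤313, avg latency 28≤59).
Pareto-optimal: P1, P2, P4, P5 → 4.

4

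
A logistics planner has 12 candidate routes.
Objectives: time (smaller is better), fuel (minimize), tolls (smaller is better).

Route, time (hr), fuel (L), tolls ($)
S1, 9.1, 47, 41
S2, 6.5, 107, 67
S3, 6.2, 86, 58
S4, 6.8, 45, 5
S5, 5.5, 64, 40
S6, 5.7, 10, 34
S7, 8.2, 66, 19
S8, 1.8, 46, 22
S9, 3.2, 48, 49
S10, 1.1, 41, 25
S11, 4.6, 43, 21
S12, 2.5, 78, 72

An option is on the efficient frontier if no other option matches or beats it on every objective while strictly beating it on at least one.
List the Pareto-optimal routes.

S1: dominated by S4 (time 6.8≤9.1, fuel 45≤47, tolls 5≤41).
S2: dominated by S3 (time 6.2≤6.5, fuel 86≤107, tolls 58≤67).
S3: dominated by S5 (time 5.5≤6.2, fuel 64≤86, tolls 40≤58).
S4: not dominated (best tolls).
S5: dominated by S8 (time 1.8≤5.5, fuel 46≤64, tolls 22≤40).
S6: not dominated (best fuel).
S7: dominated by S4 (time 6.8≤8.2, fuel 45≤66, tolls 5≤19).
S8: not dominated.
S9: dominated by S8 (time 1.8≤3.2, fuel 46≤48, tolls 22≤49).
S10: not dominated (best time).
S11: not dominated.
S12: dominated by S8 (time 1.8≤2.5, fuel 46≤78, tolls 22≤72).

S4, S6, S8, S10, S11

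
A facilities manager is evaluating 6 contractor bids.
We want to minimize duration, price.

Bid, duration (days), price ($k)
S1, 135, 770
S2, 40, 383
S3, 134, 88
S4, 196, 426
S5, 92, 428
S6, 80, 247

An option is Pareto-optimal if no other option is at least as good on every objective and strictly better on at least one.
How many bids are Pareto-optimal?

S1: dominated by S2 (duration 40≤135, price 383≤770).
S2: not dominated (best duration).
S3: not dominated (best price).
S4: dominated by S2 (duration 40≤196, price 383≤426).
S5: dominated by S2 (duration 40≤92, price 383≤428).
S6: not dominated.
Pareto-optimal: S2, S3, S6 → 3.

3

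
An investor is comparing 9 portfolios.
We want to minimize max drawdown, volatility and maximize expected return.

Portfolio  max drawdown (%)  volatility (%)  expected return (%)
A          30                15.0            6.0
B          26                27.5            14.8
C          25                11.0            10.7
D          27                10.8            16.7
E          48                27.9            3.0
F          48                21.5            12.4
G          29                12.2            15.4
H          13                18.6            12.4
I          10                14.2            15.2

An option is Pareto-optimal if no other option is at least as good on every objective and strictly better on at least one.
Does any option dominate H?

I vs H: max drawdown 10≤13, volatility 14.2≤18.6, expected return 15.2≥12.4 — I is at least as good on every objective and strictly better on at least one, so I dominates H.

Yes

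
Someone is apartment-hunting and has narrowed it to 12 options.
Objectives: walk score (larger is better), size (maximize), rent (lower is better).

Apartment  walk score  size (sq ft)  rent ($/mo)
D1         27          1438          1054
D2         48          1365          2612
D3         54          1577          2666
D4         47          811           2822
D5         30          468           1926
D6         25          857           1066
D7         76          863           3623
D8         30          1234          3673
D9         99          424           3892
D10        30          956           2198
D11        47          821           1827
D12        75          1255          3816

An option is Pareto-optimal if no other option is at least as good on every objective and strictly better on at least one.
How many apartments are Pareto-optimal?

D1: not dominated (best rent).
D2: not dominated.
D3: not dominated (best size).
D4: dominated by D2 (walk score 48≥47, size 1365≥811, rent 2612≤2822).
D5: dominated by D11 (walk score 47≥30, size 821≥468, rent 1827≤1926).
D6: dominated by D1 (walk score 27≥25, size 1438≥857, rent 1054≤1066).
D7: not dominated.
D8: dominated by D2 (walk score 48≥30, size 1365≥1234, rent 2612≤3673).
D9: not dominated (best walk score).
D10: not dominated.
D11: not dominated.
D12: not dominated.
Pareto-optimal: D1, D2, D3, D7, D9, D10, D11, D12 → 8.

8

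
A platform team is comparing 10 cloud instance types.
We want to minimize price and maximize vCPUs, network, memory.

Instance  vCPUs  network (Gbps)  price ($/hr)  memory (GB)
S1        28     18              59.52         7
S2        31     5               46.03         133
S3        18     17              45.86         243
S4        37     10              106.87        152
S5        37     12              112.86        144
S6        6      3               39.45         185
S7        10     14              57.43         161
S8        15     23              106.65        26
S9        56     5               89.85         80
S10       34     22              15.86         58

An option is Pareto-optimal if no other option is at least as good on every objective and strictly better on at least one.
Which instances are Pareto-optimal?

S1: dominated by S10 (vCPUs 34≥28, network 22≥18, price 15.86≤59.52, memory 58≥7).
S2: not dominated.
S3: not dominated (best memory).
S4: not dominated.
S5: not dominated.
S6: not dominated.
S7: dominated by S3 (vCPUs 18≥10, network 17≥14, price 45.86≤57.43, memory 243≥161).
S8: not dominated (best network).
S9: not dominated (best vCPUs).
S10: not dominated (best price).

S2, S3, S4, S5, S6, S8, S9, S10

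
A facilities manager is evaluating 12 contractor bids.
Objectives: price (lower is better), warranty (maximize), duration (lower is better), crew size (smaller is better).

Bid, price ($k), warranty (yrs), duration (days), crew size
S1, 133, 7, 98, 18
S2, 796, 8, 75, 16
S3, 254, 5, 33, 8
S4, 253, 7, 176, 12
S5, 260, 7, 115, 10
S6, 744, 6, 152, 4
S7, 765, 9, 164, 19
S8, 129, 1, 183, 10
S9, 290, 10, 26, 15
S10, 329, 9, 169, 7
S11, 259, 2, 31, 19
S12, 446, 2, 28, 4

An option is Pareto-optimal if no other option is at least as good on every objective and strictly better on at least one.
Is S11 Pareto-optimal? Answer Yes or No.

S1: worse on duration (98 vs 31).
S2: worse on price (796 vs 259).
S3: worse on duration (33 vs 31).
S4: worse on duration (176 vs 31).
S5: worse on price (260 vs 259).
S6: worse on price (744 vs 259).
S7: worse on price (765 vs 259).
S8: worse on warranty (1 vs 2).
S9: worse on price (290 vs 259).
S10: worse on price (329 vs 259).
S12: worse on price (446 vs 259).
No option is at least as good as S11 on every objective and strictly better on one.

Yes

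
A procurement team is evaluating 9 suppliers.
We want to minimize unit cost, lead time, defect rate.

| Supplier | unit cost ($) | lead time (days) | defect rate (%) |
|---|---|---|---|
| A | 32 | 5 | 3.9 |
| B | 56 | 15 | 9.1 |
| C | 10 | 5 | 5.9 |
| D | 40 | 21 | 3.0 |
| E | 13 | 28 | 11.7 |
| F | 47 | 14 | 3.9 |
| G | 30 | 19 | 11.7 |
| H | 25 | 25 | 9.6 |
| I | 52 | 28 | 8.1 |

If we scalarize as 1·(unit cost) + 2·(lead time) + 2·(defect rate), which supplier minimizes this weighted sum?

A: 1·32 + 2·5 + 2·3.9 = 49.8
B: 1·56 + 2·15 + 2·9.1 = 104.2
C: 1·10 + 2·5 + 2·5.9 = 31.8
D: 1·40 + 2·21 + 2·3.0 = 88.0
E: 1·13 + 2·28 + 2·11.7 = 92.4
F: 1·47 + 2·14 + 2·3.9 = 82.8
G: 1·30 + 2·19 + 2·11.7 = 91.4
H: 1·25 + 2·25 + 2·9.6 = 94.2
I: 1·52 + 2·28 + 2·8.1 = 124.2
Lowest: C at 31.8.

C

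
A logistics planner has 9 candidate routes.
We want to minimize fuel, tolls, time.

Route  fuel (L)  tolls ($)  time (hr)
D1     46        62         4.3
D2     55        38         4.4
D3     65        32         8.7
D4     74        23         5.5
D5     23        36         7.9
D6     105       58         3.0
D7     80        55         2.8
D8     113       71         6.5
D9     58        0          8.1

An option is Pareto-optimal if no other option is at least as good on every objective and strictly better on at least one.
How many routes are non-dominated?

6

D1: not dominated.
D2: not dominated.
D3: dominated by D9 (fuel 58≤65, tolls 0≤32, time 8.1≤8.7).
D4: not dominated.
D5: not dominated (best fuel).
D6: dominated by D7 (fuel 80≤105, tolls 55≤58, time 2.8≤3.0).
D7: not dominated (best time).
D8: dominated by D1 (fuel 46≤113, tolls 62≤71, time 4.3≤6.5).
D9: not dominated (best tolls).
Pareto-optimal: D1, D2, D4, D5, D7, D9 → 6.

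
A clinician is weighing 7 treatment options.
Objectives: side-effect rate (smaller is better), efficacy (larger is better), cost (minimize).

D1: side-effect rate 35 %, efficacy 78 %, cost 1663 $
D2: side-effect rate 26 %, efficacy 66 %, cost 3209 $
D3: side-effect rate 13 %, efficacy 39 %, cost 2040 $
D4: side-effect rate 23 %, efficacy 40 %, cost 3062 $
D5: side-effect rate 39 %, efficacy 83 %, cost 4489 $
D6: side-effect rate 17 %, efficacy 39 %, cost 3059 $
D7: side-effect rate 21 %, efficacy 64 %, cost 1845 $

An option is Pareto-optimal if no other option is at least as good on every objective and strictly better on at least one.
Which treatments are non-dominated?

D1, D2, D3, D5, D7

D1: not dominated (best cost).
D2: not dominated.
D3: not dominated (best side-effect rate).
D4: dominated by D7 (side-effect rate 21≤23, efficacy 64≥40, cost 1845≤3062).
D5: not dominated (best efficacy).
D6: dominated by D3 (side-effect rate 13≤17, efficacy 39≥39, cost 2040≤3059).
D7: not dominated.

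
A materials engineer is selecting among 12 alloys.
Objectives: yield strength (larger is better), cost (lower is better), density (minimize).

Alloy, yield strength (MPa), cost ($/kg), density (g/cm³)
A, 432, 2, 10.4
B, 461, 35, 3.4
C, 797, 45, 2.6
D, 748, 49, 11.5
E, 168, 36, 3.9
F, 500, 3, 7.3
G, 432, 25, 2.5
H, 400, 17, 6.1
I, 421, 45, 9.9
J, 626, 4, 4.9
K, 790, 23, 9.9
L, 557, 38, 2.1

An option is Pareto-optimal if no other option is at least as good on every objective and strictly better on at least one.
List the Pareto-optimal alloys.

A: not dominated (best cost).
B: not dominated.
C: not dominated (best yield strength).
D: dominated by C (yield strength 797≥748, cost 45≤49, density 2.6≤11.5).
E: dominated by B (yield strength 461≥168, cost 35≤36, density 3.4≤3.9).
F: not dominated.
G: not dominated.
H: dominated by J (yield strength 626≥400, cost 4≤17, density 4.9≤6.1).
I: dominated by B (yield strength 461≥421, cost 35≤45, density 3.4≤9.9).
J: not dominated.
K: not dominated.
L: not dominated (best density).

A, B, C, F, G, J, K, L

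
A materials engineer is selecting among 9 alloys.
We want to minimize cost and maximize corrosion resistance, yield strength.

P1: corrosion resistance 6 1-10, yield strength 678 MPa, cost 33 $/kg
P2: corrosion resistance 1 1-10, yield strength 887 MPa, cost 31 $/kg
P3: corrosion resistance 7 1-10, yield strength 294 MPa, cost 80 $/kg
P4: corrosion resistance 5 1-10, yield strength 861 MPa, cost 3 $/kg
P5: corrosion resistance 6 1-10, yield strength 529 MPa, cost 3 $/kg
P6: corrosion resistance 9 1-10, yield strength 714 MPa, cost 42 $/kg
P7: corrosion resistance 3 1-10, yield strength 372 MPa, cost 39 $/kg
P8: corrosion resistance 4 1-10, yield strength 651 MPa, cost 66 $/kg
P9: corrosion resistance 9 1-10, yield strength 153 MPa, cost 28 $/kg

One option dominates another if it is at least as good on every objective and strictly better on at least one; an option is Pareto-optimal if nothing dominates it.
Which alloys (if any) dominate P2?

none

P1: worse on yield strength (678 vs 887).
P3: worse on yield strength (294 vs 887).
P4: worse on yield strength (861 vs 887).
P5: worse on yield strength (529 vs 887).
P6: worse on yield strength (714 vs 887).
P7: worse on yield strength (372 vs 887).
P8: worse on yield strength (651 vs 887).
P9: worse on yield strength (153 vs 887).
No option dominates P2.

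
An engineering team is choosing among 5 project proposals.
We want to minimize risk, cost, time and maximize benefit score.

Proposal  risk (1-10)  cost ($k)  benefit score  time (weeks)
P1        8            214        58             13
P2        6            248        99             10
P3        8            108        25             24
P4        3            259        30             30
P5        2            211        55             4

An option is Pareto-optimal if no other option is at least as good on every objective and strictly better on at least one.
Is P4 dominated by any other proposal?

P5 vs P4: risk 2≤3, cost 211≤259, benefit score 55≥30, time 4≤30 — P5 is at least as good on every objective and strictly better on at least one, so P5 dominates P4.

Yes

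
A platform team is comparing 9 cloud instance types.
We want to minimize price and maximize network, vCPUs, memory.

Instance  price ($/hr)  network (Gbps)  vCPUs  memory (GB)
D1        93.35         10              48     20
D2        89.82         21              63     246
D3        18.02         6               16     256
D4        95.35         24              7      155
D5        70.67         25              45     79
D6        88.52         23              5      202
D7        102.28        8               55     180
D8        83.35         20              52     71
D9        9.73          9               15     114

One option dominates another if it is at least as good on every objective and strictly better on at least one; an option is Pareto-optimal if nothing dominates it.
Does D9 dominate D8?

D9 vs D8: D9 is worse on network (9 vs 20), so it does not dominate D8.

No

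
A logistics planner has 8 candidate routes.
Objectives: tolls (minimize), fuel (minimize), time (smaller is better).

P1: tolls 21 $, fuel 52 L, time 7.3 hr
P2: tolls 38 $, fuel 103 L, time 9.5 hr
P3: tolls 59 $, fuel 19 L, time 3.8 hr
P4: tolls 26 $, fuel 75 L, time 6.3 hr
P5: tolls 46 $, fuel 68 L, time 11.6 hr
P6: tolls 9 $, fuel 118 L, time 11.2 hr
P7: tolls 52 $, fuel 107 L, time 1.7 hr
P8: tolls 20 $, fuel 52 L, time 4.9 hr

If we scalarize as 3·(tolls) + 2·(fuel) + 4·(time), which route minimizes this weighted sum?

P8

P1: 3·21 + 2·52 + 4·7.3 = 196.2
P2: 3·38 + 2·103 + 4·9.5 = 358.0
P3: 3·59 + 2·19 + 4·3.8 = 230.2
P4: 3·26 + 2·75 + 4·6.3 = 253.2
P5: 3·46 + 2·68 + 4·11.6 = 320.4
P6: 3·9 + 2·118 + 4·11.2 = 307.8
P7: 3·52 + 2·107 + 4·1.7 = 376.8
P8: 3·20 + 2·52 + 4·4.9 = 183.6
Lowest: P8 at 183.6.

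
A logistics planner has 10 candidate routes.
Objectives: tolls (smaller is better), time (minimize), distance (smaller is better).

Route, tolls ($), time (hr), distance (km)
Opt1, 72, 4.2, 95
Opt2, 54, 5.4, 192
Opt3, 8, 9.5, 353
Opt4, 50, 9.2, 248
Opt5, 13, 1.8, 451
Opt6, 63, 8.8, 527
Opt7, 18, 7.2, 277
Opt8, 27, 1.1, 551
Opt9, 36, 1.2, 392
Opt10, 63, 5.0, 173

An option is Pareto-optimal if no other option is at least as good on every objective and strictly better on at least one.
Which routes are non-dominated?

Opt1: not dominated (best distance).
Opt2: not dominated.
Opt3: not dominated (best tolls).
Opt4: not dominated.
Opt5: not dominated.
Opt6: dominated by Opt2 (tolls 54≤63, time 5.4≤8.8, distance 192≤527).
Opt7: not dominated.
Opt8: not dominated (best time).
Opt9: not dominated.
Opt10: not dominated.

Opt1, Opt2, Opt3, Opt4, Opt5, Opt7, Opt8, Opt9, Opt10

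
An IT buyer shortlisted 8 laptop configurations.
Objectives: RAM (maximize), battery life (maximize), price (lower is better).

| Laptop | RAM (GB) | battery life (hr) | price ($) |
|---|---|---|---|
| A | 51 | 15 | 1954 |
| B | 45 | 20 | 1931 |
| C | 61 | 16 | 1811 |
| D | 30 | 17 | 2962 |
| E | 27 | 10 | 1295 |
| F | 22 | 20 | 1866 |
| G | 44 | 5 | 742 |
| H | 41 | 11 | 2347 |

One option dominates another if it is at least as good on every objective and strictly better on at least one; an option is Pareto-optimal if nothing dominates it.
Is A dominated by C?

Yes

C vs A: RAM 61≥51, battery life 16≥15, price 1811≤1954 — C is at least as good on every objective with at least one strict improvement.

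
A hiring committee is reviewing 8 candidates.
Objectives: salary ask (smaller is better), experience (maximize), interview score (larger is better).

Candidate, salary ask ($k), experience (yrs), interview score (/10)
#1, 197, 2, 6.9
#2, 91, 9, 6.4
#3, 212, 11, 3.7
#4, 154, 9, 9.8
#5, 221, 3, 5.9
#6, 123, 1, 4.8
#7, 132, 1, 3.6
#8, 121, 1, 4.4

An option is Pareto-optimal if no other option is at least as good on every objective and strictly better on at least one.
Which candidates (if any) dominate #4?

#1: worse on salary ask (197 vs 154).
#2: worse on interview score (6.4 vs 9.8).
#3: worse on salary ask (212 vs 154).
#5: worse on salary ask (221 vs 154).
#6: worse on experience (1 vs 9).
#7: worse on experience (1 vs 9).
#8: worse on experience (1 vs 9).
No option dominates #4.

none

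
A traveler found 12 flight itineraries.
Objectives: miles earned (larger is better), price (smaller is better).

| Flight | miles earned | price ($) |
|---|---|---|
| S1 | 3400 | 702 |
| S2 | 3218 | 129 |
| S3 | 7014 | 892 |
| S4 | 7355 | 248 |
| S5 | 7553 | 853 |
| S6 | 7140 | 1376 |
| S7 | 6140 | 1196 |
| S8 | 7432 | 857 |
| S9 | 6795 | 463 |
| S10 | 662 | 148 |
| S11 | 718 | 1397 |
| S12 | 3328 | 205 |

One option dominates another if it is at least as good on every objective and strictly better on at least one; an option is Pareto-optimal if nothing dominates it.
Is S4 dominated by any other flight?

S1: worse on miles earned (3400 vs 7355).
S2: worse on miles earned (3218 vs 7355).
S3: worse on miles earned (7014 vs 7355).
S5: worse on price (853 vs 248).
S6: worse on miles earned (7140 vs 7355).
S7: worse on miles earned (6140 vs 7355).
S8: worse on price (857 vs 248).
S9: worse on miles earned (6795 vs 7355).
S10: worse on miles earned (662 vs 7355).
S11: worse on miles earned (718 vs 7355).
S12: worse on miles earned (3328 vs 7355).
No option is at least as good as S4 on every objective and strictly better on one.

No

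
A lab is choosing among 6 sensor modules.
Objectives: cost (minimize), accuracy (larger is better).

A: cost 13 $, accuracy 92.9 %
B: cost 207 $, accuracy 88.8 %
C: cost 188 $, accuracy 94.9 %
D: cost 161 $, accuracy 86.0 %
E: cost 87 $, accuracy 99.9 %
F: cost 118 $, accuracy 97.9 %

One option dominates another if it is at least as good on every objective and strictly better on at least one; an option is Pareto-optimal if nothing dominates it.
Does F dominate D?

Yes

F vs D: cost 118≤161, accuracy 97.9≥86.0 — F is at least as good on every objective with at least one strict improvement.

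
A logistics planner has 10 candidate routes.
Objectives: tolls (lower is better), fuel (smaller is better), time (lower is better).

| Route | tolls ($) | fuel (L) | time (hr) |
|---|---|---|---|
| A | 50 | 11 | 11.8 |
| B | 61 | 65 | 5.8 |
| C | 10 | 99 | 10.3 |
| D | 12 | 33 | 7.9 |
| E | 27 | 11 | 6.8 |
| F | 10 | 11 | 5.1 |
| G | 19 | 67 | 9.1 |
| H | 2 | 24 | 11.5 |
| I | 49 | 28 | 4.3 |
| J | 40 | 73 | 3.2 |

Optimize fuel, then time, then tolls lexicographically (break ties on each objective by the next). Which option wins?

First minimize fuel: best is 11, kept {A, E, F}.
Then minimize time: best is 5.1, kept {F}.

F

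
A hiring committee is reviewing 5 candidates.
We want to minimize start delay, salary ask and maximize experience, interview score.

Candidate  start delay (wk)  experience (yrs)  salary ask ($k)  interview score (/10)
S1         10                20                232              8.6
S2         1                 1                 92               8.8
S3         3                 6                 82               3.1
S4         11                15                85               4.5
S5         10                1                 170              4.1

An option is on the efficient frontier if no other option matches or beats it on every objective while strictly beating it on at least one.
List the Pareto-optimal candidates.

S1, S2, S3, S4

S1: not dominated (best experience).
S2: not dominated (best start delay).
S3: not dominated (best salary ask).
S4: not dominated.
S5: dominated by S2 (start delay 1≤10, experience 1≥1, salary ask 92≤170, interview score 8.8≥4.1).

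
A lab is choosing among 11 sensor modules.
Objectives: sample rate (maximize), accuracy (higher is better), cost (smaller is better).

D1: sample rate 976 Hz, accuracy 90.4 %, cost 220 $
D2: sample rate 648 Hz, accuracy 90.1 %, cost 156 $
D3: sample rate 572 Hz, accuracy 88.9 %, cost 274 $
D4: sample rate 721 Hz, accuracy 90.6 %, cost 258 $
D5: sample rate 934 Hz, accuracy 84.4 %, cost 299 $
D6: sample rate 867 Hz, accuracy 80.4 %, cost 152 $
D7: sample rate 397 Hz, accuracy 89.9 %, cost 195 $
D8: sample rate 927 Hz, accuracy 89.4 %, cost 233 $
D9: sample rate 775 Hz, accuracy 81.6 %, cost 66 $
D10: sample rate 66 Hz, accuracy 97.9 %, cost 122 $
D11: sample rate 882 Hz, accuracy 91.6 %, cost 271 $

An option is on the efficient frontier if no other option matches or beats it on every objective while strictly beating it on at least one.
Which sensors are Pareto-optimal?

D1: not dominated (best sample rate).
D2: not dominated.
D3: dominated by D1 (sample rate 976≥572, accuracy 90.4≥88.9, cost 220≤274).
D4: not dominated.
D5: dominated by D1 (sample rate 976≥934, accuracy 90.4≥84.4, cost 220≤299).
D6: not dominated.
D7: dominated by D2 (sample rate 648≥397, accuracy 90.1≥89.9, cost 156≤195).
D8: dominated by D1 (sample rate 976≥927, accuracy 90.4≥89.4, cost 220≤233).
D9: not dominated (best cost).
D10: not dominated (best accuracy).
D11: not dominated.

D1, D2, D4, D6, D9, D10, D11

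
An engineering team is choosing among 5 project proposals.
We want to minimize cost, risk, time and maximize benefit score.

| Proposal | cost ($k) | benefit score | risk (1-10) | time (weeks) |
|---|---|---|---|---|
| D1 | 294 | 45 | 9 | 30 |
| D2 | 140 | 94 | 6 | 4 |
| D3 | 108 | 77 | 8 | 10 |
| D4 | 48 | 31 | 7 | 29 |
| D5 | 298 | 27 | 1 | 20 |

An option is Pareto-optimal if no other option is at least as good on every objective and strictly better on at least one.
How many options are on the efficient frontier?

4

D1: dominated by D2 (cost 140≤294, benefit score 94≥45, risk 6≤9, time 4≤30).
D2: not dominated (best benefit score).
D3: not dominated.
D4: not dominated (best cost).
D5: not dominated (best risk).
Pareto-optimal: D2, D3, D4, D5 → 4.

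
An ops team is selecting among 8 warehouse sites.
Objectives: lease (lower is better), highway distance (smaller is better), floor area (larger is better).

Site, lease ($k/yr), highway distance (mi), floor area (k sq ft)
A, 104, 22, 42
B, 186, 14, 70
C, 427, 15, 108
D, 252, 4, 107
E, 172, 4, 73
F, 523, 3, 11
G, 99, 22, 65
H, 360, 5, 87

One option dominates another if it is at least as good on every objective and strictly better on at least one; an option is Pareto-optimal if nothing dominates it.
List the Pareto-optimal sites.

C, D, E, F, G

A: dominated by G (lease 99≤104, highway distance 22≤22, floor area 65≥42).
B: dominated by E (lease 172≤186, highway distance 4≤14, floor area 73≥70).
C: not dominated (best floor area).
D: not dominated.
E: not dominated.
F: not dominated (best highway distance).
G: not dominated (best lease).
H: dominated by D (lease 252≤360, highway distance 4≤5, floor area 107≥87).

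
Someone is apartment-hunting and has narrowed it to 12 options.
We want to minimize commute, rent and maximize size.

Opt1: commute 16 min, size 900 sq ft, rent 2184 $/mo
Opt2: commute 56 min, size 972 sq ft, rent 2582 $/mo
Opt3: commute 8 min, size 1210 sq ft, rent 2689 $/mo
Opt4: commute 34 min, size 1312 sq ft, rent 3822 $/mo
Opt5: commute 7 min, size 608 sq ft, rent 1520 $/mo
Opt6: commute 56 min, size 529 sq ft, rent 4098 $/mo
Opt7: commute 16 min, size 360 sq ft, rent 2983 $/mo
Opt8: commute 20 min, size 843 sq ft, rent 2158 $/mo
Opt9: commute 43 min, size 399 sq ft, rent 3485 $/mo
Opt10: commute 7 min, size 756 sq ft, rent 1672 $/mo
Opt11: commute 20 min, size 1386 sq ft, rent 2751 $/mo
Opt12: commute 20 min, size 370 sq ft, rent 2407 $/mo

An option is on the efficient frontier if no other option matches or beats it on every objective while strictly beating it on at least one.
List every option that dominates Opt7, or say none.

Opt1, Opt3, Opt5, Opt10

Opt1: commute 16≤16, size 900≥360, rent 2184≤2983 — dominates Opt7.
Opt3: commute 8≤16, size 1210≥360, rent 2689≤2983 — dominates Opt7.
Opt5: commute 7≤16, size 608≥360, rent 1520≤2983 — dominates Opt7.
Opt10: commute 7≤16, size 756≥360, rent 1672≤2983 — dominates Opt7.
Others (Opt2, Opt4, Opt6, Opt8, Opt9, Opt11, Opt12) are each worse than Opt7 on at least one objective.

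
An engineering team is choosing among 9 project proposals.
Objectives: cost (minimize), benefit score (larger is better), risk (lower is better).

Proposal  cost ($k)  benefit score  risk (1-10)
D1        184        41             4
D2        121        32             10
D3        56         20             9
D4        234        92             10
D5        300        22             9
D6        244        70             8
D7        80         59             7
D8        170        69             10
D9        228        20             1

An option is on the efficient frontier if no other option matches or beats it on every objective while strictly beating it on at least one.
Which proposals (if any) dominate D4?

none

D1: worse on benefit score (41 vs 92).
D2: worse on benefit score (32 vs 92).
D3: worse on benefit score (20 vs 92).
D5: worse on cost (300 vs 234).
D6: worse on cost (244 vs 234).
D7: worse on benefit score (59 vs 92).
D8: worse on benefit score (69 vs 92).
D9: worse on benefit score (20 vs 92).
No option dominates D4.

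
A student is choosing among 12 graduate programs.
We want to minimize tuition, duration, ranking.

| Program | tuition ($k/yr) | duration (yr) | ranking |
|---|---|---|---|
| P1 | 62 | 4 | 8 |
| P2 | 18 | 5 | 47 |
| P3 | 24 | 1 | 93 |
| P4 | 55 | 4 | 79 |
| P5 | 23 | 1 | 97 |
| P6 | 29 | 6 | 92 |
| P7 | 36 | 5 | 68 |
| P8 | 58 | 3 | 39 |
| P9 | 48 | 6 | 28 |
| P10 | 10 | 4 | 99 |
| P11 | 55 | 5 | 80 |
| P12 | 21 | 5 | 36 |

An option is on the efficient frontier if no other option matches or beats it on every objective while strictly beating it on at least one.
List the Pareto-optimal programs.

P1: not dominated (best ranking).
P2: not dominated.
P3: not dominated.
P4: not dominated.
P5: not dominated.
P6: dominated by P2 (tuition 18≤29, duration 5≤6, ranking 47≤92).
P7: dominated by P2 (tuition 18≤36, duration 5≤5, ranking 47≤68).
P8: not dominated.
P9: not dominated.
P10: not dominated (best tuition).
P11: dominated by P2 (tuition 18≤55, duration 5≤5, ranking 47≤80).
P12: not dominated.

P1, P2, P3, P4, P5, P8, P9, P10, P12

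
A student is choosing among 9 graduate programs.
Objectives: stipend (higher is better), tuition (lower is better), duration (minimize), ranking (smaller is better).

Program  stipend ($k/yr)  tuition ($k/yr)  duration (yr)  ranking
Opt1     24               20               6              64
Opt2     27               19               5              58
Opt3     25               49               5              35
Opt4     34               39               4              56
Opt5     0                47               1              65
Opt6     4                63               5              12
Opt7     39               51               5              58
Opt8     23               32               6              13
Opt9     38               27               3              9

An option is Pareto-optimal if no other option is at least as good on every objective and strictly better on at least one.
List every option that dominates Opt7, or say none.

Opt1: worse on stipend (24 vs 39).
Opt2: worse on stipend (27 vs 39).
Opt3: worse on stipend (25 vs 39).
Opt4: worse on stipend (34 vs 39).
Opt5: worse on stipend (0 vs 39).
Opt6: worse on stipend (4 vs 39).
Opt8: worse on stipend (23 vs 39).
Opt9: worse on stipend (38 vs 39).
No option dominates Opt7.

none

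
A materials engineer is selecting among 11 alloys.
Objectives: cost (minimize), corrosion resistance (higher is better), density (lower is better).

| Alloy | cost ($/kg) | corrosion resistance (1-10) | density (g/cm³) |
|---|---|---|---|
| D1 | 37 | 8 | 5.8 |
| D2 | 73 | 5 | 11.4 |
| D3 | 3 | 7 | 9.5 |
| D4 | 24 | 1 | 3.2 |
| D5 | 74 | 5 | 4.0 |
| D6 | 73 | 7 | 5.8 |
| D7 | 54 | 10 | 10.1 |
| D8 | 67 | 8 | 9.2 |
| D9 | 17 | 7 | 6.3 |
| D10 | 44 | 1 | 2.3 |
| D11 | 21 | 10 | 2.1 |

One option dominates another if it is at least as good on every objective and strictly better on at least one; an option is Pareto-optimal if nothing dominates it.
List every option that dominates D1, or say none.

D11: cost 21≤37, corrosion resistance 10≥8, density 2.1≤5.8 — dominates D1.
Others (D2, D3, D4, D5, D6, D7, D8, D9, D10) are each worse than D1 on at least one objective.

D11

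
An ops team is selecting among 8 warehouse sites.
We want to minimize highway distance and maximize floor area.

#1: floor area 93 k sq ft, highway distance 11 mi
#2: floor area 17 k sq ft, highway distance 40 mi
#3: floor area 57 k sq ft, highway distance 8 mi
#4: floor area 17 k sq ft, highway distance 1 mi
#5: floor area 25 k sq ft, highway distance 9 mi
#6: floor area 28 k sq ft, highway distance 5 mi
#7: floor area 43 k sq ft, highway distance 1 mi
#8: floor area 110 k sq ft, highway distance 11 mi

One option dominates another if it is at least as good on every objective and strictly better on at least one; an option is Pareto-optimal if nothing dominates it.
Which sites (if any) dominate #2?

#1: floor area 93≥17, highway distance 11≤40 — dominates #2.
#3: floor area 57≥17, highway distance 8≤40 — dominates #2.
#4: floor area 17≥17, highway distance 1≤40 — dominates #2.
#5: floor area 25≥17, highway distance 9≤40 — dominates #2.
#6: floor area 28≥17, highway distance 5≤40 — dominates #2.
#7: floor area 43≥17, highway distance 1≤40 — dominates #2.
#8: floor area 110≥17, highway distance 11≤40 — dominates #2.

#1, #3, #4, #5, #6, #7, #8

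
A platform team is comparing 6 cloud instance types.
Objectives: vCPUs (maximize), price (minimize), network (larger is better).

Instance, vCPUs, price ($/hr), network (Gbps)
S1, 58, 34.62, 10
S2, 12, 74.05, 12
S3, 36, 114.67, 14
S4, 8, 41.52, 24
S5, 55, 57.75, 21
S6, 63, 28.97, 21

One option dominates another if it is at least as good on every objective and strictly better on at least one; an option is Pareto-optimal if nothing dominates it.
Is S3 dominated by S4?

S4 vs S3: S4 is worse on vCPUs (8 vs 36), so it does not dominate S3.

No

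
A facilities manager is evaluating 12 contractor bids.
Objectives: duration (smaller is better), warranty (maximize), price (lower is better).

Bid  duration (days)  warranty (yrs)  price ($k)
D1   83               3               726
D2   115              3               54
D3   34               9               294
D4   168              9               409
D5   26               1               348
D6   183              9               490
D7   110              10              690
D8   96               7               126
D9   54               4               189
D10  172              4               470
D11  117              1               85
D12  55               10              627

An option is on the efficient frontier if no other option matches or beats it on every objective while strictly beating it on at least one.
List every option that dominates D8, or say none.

none

D1: worse on warranty (3 vs 7).
D2: worse on duration (115 vs 96).
D3: worse on price (294 vs 126).
D4: worse on duration (168 vs 96).
D5: worse on warranty (1 vs 7).
D6: worse on duration (183 vs 96).
D7: worse on duration (110 vs 96).
D9: worse on warranty (4 vs 7).
D10: worse on duration (172 vs 96).
D11: worse on duration (117 vs 96).
D12: worse on price (627 vs 126).
No option dominates D8.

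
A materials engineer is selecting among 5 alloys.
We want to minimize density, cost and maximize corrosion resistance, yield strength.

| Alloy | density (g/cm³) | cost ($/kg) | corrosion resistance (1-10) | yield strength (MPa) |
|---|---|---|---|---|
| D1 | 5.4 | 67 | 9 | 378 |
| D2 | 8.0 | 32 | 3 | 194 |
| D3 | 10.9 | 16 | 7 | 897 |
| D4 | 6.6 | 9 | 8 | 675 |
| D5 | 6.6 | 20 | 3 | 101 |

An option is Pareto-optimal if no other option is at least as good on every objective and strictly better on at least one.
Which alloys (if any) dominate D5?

D4: density 6.6≤6.6, cost 9≤20, corrosion resistance 8≥3, yield strength 675≥101 — dominates D5.
Others (D1, D2, D3) are each worse than D5 on at least one objective.

D4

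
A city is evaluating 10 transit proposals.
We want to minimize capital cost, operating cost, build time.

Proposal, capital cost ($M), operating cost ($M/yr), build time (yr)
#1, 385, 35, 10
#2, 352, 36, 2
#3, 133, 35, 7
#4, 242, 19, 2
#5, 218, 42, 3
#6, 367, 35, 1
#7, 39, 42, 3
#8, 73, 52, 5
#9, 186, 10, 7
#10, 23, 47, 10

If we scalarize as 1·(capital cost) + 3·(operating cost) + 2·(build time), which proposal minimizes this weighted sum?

#1: 1·385 + 3·35 + 2·10 = 510
#2: 1·352 + 3·36 + 2·2 = 464
#3: 1·133 + 3·35 + 2·7 = 252
#4: 1·242 + 3·19 + 2·2 = 303
#5: 1·218 + 3·42 + 2·3 = 350
#6: 1·367 + 3·35 + 2·1 = 474
#7: 1·39 + 3·42 + 2·3 = 171
#8: 1·73 + 3·52 + 2·5 = 239
#9: 1·186 + 3·10 + 2·7 = 230
#10: 1·23 + 3·47 + 2·10 = 184
Lowest: #7 at 171.

#7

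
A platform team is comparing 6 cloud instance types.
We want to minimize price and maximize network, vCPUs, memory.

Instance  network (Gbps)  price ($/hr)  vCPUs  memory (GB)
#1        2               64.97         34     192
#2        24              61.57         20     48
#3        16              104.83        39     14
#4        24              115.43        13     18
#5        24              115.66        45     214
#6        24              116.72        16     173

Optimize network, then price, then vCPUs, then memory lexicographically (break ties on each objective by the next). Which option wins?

#2

First maximize network: best is 24, kept {#2, #4, #5, #6}.
Then minimize price: best is 61.57, kept {#2}.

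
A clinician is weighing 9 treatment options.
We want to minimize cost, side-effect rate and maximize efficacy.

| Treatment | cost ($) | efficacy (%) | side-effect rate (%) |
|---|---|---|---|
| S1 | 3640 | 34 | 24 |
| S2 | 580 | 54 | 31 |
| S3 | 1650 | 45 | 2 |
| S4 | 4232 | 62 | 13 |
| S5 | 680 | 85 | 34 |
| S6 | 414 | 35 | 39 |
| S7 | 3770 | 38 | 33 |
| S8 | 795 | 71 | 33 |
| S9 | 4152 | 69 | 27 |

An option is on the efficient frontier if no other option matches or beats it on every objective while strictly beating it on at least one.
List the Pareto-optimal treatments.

S1: dominated by S3 (cost 1650≤3640, efficacy 45≥34, side-effect rate 2≤24).
S2: not dominated.
S3: not dominated (best side-effect rate).
S4: not dominated.
S5: not dominated (best efficacy).
S6: not dominated (best cost).
S7: dominated by S2 (cost 580≤3770, efficacy 54≥38, side-effect rate 31≤33).
S8: not dominated.
S9: not dominated.

S2, S3, S4, S5, S6, S8, S9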